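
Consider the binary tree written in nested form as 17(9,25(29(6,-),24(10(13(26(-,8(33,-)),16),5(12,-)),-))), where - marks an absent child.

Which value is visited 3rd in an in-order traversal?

In-order visits the left subtree, then the node, then the right subtree.
At 17: go left to 9.
  9 is a leaf — visit 9.
Visit 17.
At 17: go right to 25.
  At 25: go left to 29.
    At 29: go left to 6.
      6 is a leaf — visit 6.
    Visit 29.
    At 29: no right child.
  Visit 25.
  At 25: go right to 24.
    At 24: go left to 10.
      At 10: go left to 13.
        At 13: go left to 26.
          At 26: no left child.
          Visit 26.
          At 26: go right to 8.
            At 8: go left to 33.
              33 is a leaf — visit 33.
            Visit 8.
            At 8: no right child.
        Visit 13.
        At 13: go right to 16.
          16 is a leaf — visit 16.
      Visit 10.
      At 10: go right to 5.
        At 5: go left to 12.
          12 is a leaf — visit 12.
        Visit 5.
        At 5: no right child.
    Visit 24.
    At 24: no right child.
Full in-order sequence: 9, 17, 6, 29, 25, 26, 33, 8, 13, 16, 10, 12, 5, 24.

6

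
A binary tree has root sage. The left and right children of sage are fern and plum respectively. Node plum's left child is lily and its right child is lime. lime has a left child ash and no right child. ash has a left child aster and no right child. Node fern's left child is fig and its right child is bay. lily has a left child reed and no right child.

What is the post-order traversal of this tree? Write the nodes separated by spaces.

fig bay fern reed lily aster ash lime plum sage

Post-order visits the left subtree, then the right subtree, then the node.
At sage: go left to fern.
  At fern: go left to fig.
    fig is a leaf — visit fig.
  At fern: go right to bay.
    bay is a leaf — visit bay.
  Visit fern.
At sage: go right to plum.
  At plum: go left to lily.
    At lily: go left to reed.
      reed is a leaf — visit reed.
    At lily: no right child.
    Visit lily.
  At plum: go right to lime.
    At lime: go left to ash.
      At ash: go left to aster.
        aster is a leaf — visit aster.
      At ash: no right child.
      Visit ash.
    At lime: no right child.
    Visit lime.
  Visit plum.
Visit sage.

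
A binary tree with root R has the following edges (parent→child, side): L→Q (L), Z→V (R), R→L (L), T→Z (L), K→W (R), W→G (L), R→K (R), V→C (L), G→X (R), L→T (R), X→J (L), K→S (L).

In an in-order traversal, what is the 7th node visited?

In-order visits the left subtree, then the node, then the right subtree.
At R: go left to L.
  At L: go left to Q.
    Q is a leaf — visit Q.
  Visit L.
  At L: go right to T.
    At T: go left to Z.
      At Z: no left child.
      Visit Z.
      At Z: go right to V.
        At V: go left to C.
          C is a leaf — visit C.
        Visit V.
        At V: no right child.
    Visit T.
    At T: no right child.
Visit R.
At R: go right to K.
  At K: go left to S.
    S is a leaf — visit S.
  Visit K.
  At K: go right to W.
    At W: go left to G.
      At G: no left child.
      Visit G.
      At G: go right to X.
        At X: go left to J.
          J is a leaf — visit J.
        Visit X.
        At X: no right child.
    Visit W.
    At W: no right child.
Full in-order sequence: Q, L, Z, C, V, T, R, S, K, G, J, X, W.

R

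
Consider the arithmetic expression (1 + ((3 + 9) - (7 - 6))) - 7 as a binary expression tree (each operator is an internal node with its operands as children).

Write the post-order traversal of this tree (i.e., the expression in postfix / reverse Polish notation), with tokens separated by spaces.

Post-order on an expression tree gives postfix notation: for each operator, emit left operand, right operand, then the operator.

1 3 9 + 7 6 - - + 7 -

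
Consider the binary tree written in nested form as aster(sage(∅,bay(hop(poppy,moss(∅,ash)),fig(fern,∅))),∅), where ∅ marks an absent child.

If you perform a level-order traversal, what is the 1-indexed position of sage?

Level-order visits nodes level by level from the root, left to right within each level.
Level 0: aster
Level 1: sage
Level 2: bay
Level 3: hop, fig
Level 4: poppy, moss, fern
Level 5: ash
Full level-order sequence: aster, sage, bay, hop, fig, poppy, moss, fern, ash.

2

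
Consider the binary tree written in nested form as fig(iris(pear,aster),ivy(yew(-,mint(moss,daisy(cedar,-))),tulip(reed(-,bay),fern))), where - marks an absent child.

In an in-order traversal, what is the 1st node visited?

pear

In-order visits the left subtree, then the node, then the right subtree.
At fig: go left to iris.
  At iris: go left to pear.
    pear is a leaf — visit pear.
  Visit iris.
  At iris: go right to aster.
    aster is a leaf — visit aster.
Visit fig.
At fig: go right to ivy.
  At ivy: go left to yew.
    At yew: no left child.
    Visit yew.
    At yew: go right to mint.
      At mint: go left to moss.
        moss is a leaf — visit moss.
      Visit mint.
      At mint: go right to daisy.
        At daisy: go left to cedar.
          cedar is a leaf — visit cedar.
        Visit daisy.
        At daisy: no right child.
  Visit ivy.
  At ivy: go right to tulip.
    At tulip: go left to reed.
      At reed: no left child.
      Visit reed.
      At reed: go right to bay.
        bay is a leaf — visit bay.
    Visit tulip.
    At tulip: go right to fern.
      fern is a leaf — visit fern.
Full in-order sequence: pear, iris, aster, fig, yew, moss, mint, cedar, daisy, ivy, reed, bay, tulip, fern.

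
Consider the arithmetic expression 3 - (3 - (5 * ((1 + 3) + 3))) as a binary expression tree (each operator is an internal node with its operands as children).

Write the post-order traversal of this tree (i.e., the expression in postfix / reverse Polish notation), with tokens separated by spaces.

3 3 5 1 3 + 3 + * - -

Post-order on an expression tree gives postfix notation: for each operator, emit left operand, right operand, then the operator.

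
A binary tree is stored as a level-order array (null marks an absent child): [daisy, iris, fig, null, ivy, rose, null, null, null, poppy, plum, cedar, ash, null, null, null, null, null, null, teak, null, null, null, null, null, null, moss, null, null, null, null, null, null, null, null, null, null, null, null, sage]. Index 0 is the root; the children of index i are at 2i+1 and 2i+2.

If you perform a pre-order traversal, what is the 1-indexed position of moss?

Pre-order visits the node, then its left subtree, then its right subtree.
Visit daisy.
At daisy: go left to iris.
  Visit iris.
  At iris: no left child.
  At iris: go right to ivy.
    Visit ivy.
    At ivy: go left to poppy.
      Visit poppy.
      At poppy: go left to teak.
        Visit teak.
        At teak: go left to sage.
          sage is a leaf — visit sage.
        At teak: no right child.
      At poppy: no right child.
    At ivy: go right to plum.
      plum is a leaf — visit plum.
At daisy: go right to fig.
  Visit fig.
  At fig: go left to rose.
    Visit rose.
    At rose: go left to cedar.
      cedar is a leaf — visit cedar.
    At rose: go right to ash.
      Visit ash.
      At ash: no left child.
      At ash: go right to moss.
        moss is a leaf — visit moss.
  At fig: no right child.
Full pre-order sequence: daisy, iris, ivy, poppy, teak, sage, plum, fig, rose, cedar, ash, moss.

12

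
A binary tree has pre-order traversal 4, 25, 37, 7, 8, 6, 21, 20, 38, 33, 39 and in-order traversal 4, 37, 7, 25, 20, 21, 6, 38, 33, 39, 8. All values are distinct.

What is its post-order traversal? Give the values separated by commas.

The first element of pre-order is the root; it splits in-order into left and right subtrees.
Root 4: left subtree has 0 nodes { }, right has 10 {37, 7, 25, 20, 21, 6, 38, 33, 39, 8}.
  Root 25: left subtree has 2 nodes {37, 7}, right has 7 {20, 21, 6, 38, 33, 39, 8}.
    Root 37: left subtree has 0 nodes { }, right has 1 {7}.
    Root 8: left subtree has 6 nodes {20, 21, 6, 38, 33, 39}, right has 0 { }.
      Root 6: left subtree has 2 nodes {20, 21}, right has 3 {38, 33, 39}.
        Root 21: left subtree has 1 node {20}, right has 0 { }.
        Root 38: left subtree has 0 nodes { }, right has 2 {33, 39}.
          Root 33: left subtree has 0 nodes { }, right has 1 {39}.

7, 37, 20, 21, 39, 33, 38, 6, 8, 25, 4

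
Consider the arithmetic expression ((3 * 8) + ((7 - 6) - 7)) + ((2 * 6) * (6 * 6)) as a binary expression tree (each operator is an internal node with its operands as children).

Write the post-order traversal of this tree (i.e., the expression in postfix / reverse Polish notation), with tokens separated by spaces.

Post-order on an expression tree gives postfix notation: for each operator, emit left operand, right operand, then the operator.

3 8 * 7 6 - 7 - + 2 6 * 6 6 * * +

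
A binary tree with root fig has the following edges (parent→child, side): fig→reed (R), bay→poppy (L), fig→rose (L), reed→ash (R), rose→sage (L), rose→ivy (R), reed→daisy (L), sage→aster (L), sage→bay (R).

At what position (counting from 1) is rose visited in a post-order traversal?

Post-order visits the left subtree, then the right subtree, then the node.
At fig: go left to rose.
  At rose: go left to sage.
    At sage: go left to aster.
      aster is a leaf — visit aster.
    At sage: go right to bay.
      At bay: go left to poppy.
        poppy is a leaf — visit poppy.
      At bay: no right child.
      Visit bay.
    Visit sage.
  At rose: go right to ivy.
    ivy is a leaf — visit ivy.
  Visit rose.
At fig: go right to reed.
  At reed: go left to daisy.
    daisy is a leaf — visit daisy.
  At reed: go right to ash.
    ash is a leaf — visit ash.
  Visit reed.
Visit fig.
Full post-order sequence: aster, poppy, bay, sage, ivy, rose, daisy, ash, reed, fig.

6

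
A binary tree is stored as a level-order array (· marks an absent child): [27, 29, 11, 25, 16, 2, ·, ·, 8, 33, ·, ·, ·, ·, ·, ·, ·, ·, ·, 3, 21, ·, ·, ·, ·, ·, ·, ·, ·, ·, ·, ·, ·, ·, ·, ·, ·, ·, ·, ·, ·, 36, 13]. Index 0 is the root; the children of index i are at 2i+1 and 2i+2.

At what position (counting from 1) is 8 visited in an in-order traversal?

2

In-order visits the left subtree, then the node, then the right subtree.
At 27: go left to 29.
  At 29: go left to 25.
    At 25: no left child.
    Visit 25.
    At 25: go right to 8.
      8 is a leaf — visit 8.
  Visit 29.
  At 29: go right to 16.
    At 16: go left to 33.
      At 33: go left to 3.
        3 is a leaf — visit 3.
      Visit 33.
      At 33: go right to 21.
        At 21: go left to 36.
          36 is a leaf — visit 36.
        Visit 21.
        At 21: go right to 13.
          13 is a leaf — visit 13.
    Visit 16.
    At 16: no right child.
Visit 27.
At 27: go right to 11.
  At 11: go left to 2.
    2 is a leaf — visit 2.
  Visit 11.
  At 11: no right child.
Full in-order sequence: 25, 8, 29, 3, 33, 36, 21, 13, 16, 27, 2, 11.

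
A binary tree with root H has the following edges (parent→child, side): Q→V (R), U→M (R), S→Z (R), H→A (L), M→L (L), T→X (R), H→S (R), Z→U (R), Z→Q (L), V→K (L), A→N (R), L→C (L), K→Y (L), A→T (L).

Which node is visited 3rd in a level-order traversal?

Level-order visits nodes level by level from the root, left to right within each level.
Level 0: H
Level 1: A, S
Level 2: T, N, Z
Level 3: X, Q, U
Level 4: V, M
Level 5: K, L
Level 6: Y, C
Full level-order sequence: H, A, S, T, N, Z, X, Q, U, V, M, K, L, Y, C.

S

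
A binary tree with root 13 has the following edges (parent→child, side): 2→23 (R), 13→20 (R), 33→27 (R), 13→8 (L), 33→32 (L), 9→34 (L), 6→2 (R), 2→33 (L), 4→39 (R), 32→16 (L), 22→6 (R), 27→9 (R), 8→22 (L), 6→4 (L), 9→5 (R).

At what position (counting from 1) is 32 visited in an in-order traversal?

6

In-order visits the left subtree, then the node, then the right subtree.
At 13: go left to 8.
  At 8: go left to 22.
    At 22: no left child.
    Visit 22.
    At 22: go right to 6.
      At 6: go left to 4.
        At 4: no left child.
        Visit 4.
        At 4: go right to 39.
          39 is a leaf — visit 39.
      Visit 6.
      At 6: go right to 2.
        At 2: go left to 33.
          At 33: go left to 32.
            At 32: go left to 16.
              16 is a leaf — visit 16.
            Visit 32.
            At 32: no right child.
          Visit 33.
          At 33: go right to 27.
            At 27: no left child.
            Visit 27.
            At 27: go right to 9.
              At 9: go left to 34.
                34 is a leaf — visit 34.
              Visit 9.
              At 9: go right to 5.
                5 is a leaf — visit 5.
        Visit 2.
        At 2: go right to 23.
          23 is a leaf — visit 23.
  Visit 8.
  At 8: no right child.
Visit 13.
At 13: go right to 20.
  20 is a leaf — visit 20.
Full in-order sequence: 22, 4, 39, 6, 16, 32, 33, 27, 34, 9, 5, 2, 23, 8, 13, 20.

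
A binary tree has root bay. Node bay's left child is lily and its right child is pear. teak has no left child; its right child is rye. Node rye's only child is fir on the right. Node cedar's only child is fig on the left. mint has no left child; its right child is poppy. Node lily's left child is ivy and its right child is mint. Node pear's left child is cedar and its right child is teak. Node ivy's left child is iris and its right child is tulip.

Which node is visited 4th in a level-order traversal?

ivy

Level-order visits nodes level by level from the root, left to right within each level.
Level 0: bay
Level 1: lily, pear
Level 2: ivy, mint, cedar, teak
Level 3: iris, tulip, poppy, fig, rye
Level 4: fir
Full level-order sequence: bay, lily, pear, ivy, mint, cedar, teak, iris, tulip, poppy, fig, rye, fir.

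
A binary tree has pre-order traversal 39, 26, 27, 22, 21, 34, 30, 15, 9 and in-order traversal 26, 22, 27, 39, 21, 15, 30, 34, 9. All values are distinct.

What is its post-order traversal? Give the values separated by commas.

The first element of pre-order is the root; it splits in-order into left and right subtrees.
Root 39: left subtree has 3 nodes {26, 22, 27}, right has 5 {21, 15, 30, 34, 9}.
  Root 26: left subtree has 0 nodes { }, right has 2 {22, 27}.
    Root 27: left subtree has 1 node {22}, right has 0 { }.
  Root 21: left subtree has 0 nodes { }, right has 4 {15, 30, 34, 9}.
    Root 34: left subtree has 2 nodes {15, 30}, right has 1 {9}.
      Root 30: left subtree has 1 node {15}, right has 0 { }.

22, 27, 26, 15, 30, 9, 34, 21, 39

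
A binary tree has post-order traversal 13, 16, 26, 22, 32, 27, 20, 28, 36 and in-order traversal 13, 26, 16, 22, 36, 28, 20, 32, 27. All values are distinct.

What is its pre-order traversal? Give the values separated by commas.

36, 22, 26, 13, 16, 28, 20, 27, 32

The last element of post-order is the root; it splits in-order into left and right subtrees.
Root 36: left subtree has 4 nodes {13, 26, 16, 22}, right has 4 {28, 20, 32, 27}.
  Root 22: left subtree has 3 nodes {13, 26, 16}, right has 0 { }.
    Root 26: left subtree has 1 node {13}, right has 1 {16}.
  Root 28: left subtree has 0 nodes { }, right has 3 {20, 32, 27}.
    Root 20: left subtree has 0 nodes { }, right has 2 {32, 27}.
      Root 27: left subtree has 1 node {32}, right has 0 { }.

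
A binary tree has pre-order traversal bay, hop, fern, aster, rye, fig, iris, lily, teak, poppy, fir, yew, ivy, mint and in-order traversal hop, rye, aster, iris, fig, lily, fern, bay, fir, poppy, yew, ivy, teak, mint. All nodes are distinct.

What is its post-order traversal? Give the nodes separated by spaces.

rye iris lily fig aster fern hop fir ivy yew poppy mint teak bay

The first element of pre-order is the root; it splits in-order into left and right subtrees.
Root bay: left subtree has 7 nodes {hop, rye, aster, iris, fig, lily, fern}, right has 6 {fir, poppy, yew, ivy, teak, mint}.
  Root hop: left subtree has 0 nodes { }, right has 6 {rye, aster, iris, fig, lily, fern}.
    Root fern: left subtree has 5 nodes {rye, aster, iris, fig, lily}, right has 0 { }.
      Root aster: left subtree has 1 node {rye}, right has 3 {iris, fig, lily}.
        Root fig: left subtree has 1 node {iris}, right has 1 {lily}.
  Root teak: left subtree has 4 nodes {fir, poppy, yew, ivy}, right has 1 {mint}.
    Root poppy: left subtree has 1 node {fir}, right has 2 {yew, ivy}.
      Root yew: left subtree has 0 nodes { }, right has 1 {ivy}.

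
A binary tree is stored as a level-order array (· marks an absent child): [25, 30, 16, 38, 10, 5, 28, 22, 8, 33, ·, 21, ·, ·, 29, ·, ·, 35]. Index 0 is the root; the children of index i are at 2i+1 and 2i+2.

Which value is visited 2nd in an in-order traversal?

38

In-order visits the left subtree, then the node, then the right subtree.
At 25: go left to 30.
  At 30: go left to 38.
    At 38: go left to 22.
      22 is a leaf — visit 22.
    Visit 38.
    At 38: go right to 8.
      At 8: go left to 35.
        35 is a leaf — visit 35.
      Visit 8.
      At 8: no right child.
  Visit 30.
  At 30: go right to 10.
    At 10: go left to 33.
      33 is a leaf — visit 33.
    Visit 10.
    At 10: no right child.
Visit 25.
At 25: go right to 16.
  At 16: go left to 5.
    At 5: go left to 21.
      21 is a leaf — visit 21.
    Visit 5.
    At 5: no right child.
  Visit 16.
  At 16: go right to 28.
    At 28: no left child.
    Visit 28.
    At 28: go right to 29.
      29 is a leaf — visit 29.
Full in-order sequence: 22, 38, 35, 8, 30, 33, 10, 25, 21, 5, 16, 28, 29.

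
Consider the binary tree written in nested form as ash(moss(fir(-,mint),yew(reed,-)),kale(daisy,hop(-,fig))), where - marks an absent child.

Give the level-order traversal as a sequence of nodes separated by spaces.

Level-order visits nodes level by level from the root, left to right within each level.
Level 0: ash
Level 1: moss, kale
Level 2: fir, yew, daisy, hop
Level 3: mint, reed, fig

ash moss kale fir yew daisy hop mint reed fig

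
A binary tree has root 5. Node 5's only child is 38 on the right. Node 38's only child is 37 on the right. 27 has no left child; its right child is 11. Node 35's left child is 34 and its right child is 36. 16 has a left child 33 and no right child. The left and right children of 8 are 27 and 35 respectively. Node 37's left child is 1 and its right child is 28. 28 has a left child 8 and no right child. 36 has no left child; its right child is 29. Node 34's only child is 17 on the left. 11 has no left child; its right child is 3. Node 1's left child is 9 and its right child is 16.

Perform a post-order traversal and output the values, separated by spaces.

Post-order visits the left subtree, then the right subtree, then the node.
At 5: no left child.
At 5: go right to 38.
  At 38: no left child.
  At 38: go right to 37.
    At 37: go left to 1.
      At 1: go left to 9.
        9 is a leaf — visit 9.
      At 1: go right to 16.
        At 16: go left to 33.
          33 is a leaf — visit 33.
        At 16: no right child.
        Visit 16.
      Visit 1.
    At 37: go right to 28.
      At 28: go left to 8.
        At 8: go left to 27.
          At 27: no left child.
          At 27: go right to 11.
            At 11: no left child.
            At 11: go right to 3.
              3 is a leaf — visit 3.
            Visit 11.
          Visit 27.
        At 8: go right to 35.
          At 35: go left to 34.
            At 34: go left to 17.
              17 is a leaf — visit 17.
            At 34: no right child.
            Visit 34.
          At 35: go right to 36.
            At 36: no left child.
            At 36: go right to 29.
              29 is a leaf — visit 29.
            Visit 36.
          Visit 35.
        Visit 8.
      At 28: no right child.
      Visit 28.
    Visit 37.
  Visit 38.
Visit 5.

9 33 16 1 3 11 27 17 34 29 36 35 8 28 37 38 5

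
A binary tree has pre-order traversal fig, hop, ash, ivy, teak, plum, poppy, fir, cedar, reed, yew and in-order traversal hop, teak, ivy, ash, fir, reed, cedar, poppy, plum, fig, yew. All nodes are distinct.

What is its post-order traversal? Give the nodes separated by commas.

teak, ivy, reed, cedar, fir, poppy, plum, ash, hop, yew, fig

The first element of pre-order is the root; it splits in-order into left and right subtrees.
Root fig: left subtree has 9 nodes {hop, teak, ivy, ash, fir, reed, cedar, poppy, plum}, right has 1 {yew}.
  Root hop: left subtree has 0 nodes { }, right has 8 {teak, ivy, ash, fir, reed, cedar, poppy, plum}.
    Root ash: left subtree has 2 nodes {teak, ivy}, right has 5 {fir, reed, cedar, poppy, plum}.
      Root ivy: left subtree has 1 node {teak}, right has 0 { }.
      Root plum: left subtree has 4 nodes {fir, reed, cedar, poppy}, right has 0 { }.
        Root poppy: left subtree has 3 nodes {fir, reed, cedar}, right has 0 { }.
          Root fir: left subtree has 0 nodes { }, right has 2 {reed, cedar}.
            Root cedar: left subtree has 1 node {reed}, right has 0 { }.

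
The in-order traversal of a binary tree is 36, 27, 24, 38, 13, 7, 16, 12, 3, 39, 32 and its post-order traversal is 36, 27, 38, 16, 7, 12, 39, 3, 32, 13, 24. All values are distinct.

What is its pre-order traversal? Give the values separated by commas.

24, 27, 36, 13, 38, 32, 3, 12, 7, 16, 39

The last element of post-order is the root; it splits in-order into left and right subtrees.
Root 24: left subtree has 2 nodes {36, 27}, right has 8 {38, 13, 7, 16, 12, 3, 39, 32}.
  Root 27: left subtree has 1 node {36}, right has 0 { }.
  Root 13: left subtree has 1 node {38}, right has 6 {7, 16, 12, 3, 39, 32}.
    Root 32: left subtree has 5 nodes {7, 16, 12, 3, 39}, right has 0 { }.
      Root 3: left subtree has 3 nodes {7, 16, 12}, right has 1 {39}.
        Root 12: left subtree has 2 nodes {7, 16}, right has 0 { }.
          Root 7: left subtree has 0 nodes { }, right has 1 {16}.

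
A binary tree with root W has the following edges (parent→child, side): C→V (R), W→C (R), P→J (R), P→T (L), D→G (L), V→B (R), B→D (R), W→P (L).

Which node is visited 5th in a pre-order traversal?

Pre-order visits the node, then its left subtree, then its right subtree.
Visit W.
At W: go left to P.
  Visit P.
  At P: go left to T.
    T is a leaf — visit T.
  At P: go right to J.
    J is a leaf — visit J.
At W: go right to C.
  Visit C.
  At C: no left child.
  At C: go right to V.
    Visit V.
    At V: no left child.
    At V: go right to B.
      Visit B.
      At B: no left child.
      At B: go right to D.
        Visit D.
        At D: go left to G.
          G is a leaf — visit G.
        At D: no right child.
Full pre-order sequence: W, P, T, J, C, V, B, D, G.

C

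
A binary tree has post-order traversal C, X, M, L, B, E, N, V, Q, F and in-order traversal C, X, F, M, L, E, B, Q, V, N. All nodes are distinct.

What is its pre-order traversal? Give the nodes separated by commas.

The last element of post-order is the root; it splits in-order into left and right subtrees.
Root F: left subtree has 2 nodes {C, X}, right has 7 {M, L, E, B, Q, V, N}.
  Root X: left subtree has 1 node {C}, right has 0 { }.
  Root Q: left subtree has 4 nodes {M, L, E, B}, right has 2 {V, N}.
    Root E: left subtree has 2 nodes {M, L}, right has 1 {B}.
      Root L: left subtree has 1 node {M}, right has 0 { }.
    Root V: left subtree has 0 nodes { }, right has 1 {N}.

F, X, C, Q, E, L, M, B, V, N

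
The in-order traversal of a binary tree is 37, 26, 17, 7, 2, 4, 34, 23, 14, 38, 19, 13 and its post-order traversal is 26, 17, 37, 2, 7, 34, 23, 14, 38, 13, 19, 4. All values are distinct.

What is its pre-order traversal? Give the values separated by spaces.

The last element of post-order is the root; it splits in-order into left and right subtrees.
Root 4: left subtree has 5 nodes {37, 26, 17, 7, 2}, right has 6 {34, 23, 14, 38, 19, 13}.
  Root 7: left subtree has 3 nodes {37, 26, 17}, right has 1 {2}.
    Root 37: left subtree has 0 nodes { }, right has 2 {26, 17}.
      Root 17: left subtree has 1 node {26}, right has 0 { }.
  Root 19: left subtree has 4 nodes {34, 23, 14, 38}, right has 1 {13}.
    Root 38: left subtree has 3 nodes {34, 23, 14}, right has 0 { }.
      Root 14: left subtree has 2 nodes {34, 23}, right has 0 { }.
        Root 23: left subtree has 1 node {34}, right has 0 { }.

4 7 37 17 26 2 19 38 14 23 34 13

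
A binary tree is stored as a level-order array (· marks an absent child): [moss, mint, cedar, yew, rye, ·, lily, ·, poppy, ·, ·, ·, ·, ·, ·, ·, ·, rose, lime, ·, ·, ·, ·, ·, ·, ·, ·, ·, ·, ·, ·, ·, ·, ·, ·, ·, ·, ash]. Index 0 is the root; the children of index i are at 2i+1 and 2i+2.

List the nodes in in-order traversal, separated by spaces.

yew rose poppy ash lime mint rye moss cedar lily

In-order visits the left subtree, then the node, then the right subtree.
At moss: go left to mint.
  At mint: go left to yew.
    At yew: no left child.
    Visit yew.
    At yew: go right to poppy.
      At poppy: go left to rose.
        rose is a leaf — visit rose.
      Visit poppy.
      At poppy: go right to lime.
        At lime: go left to ash.
          ash is a leaf — visit ash.
        Visit lime.
        At lime: no right child.
  Visit mint.
  At mint: go right to rye.
    rye is a leaf — visit rye.
Visit moss.
At moss: go right to cedar.
  At cedar: no left child.
  Visit cedar.
  At cedar: go right to lily.
    lily is a leaf — visit lily.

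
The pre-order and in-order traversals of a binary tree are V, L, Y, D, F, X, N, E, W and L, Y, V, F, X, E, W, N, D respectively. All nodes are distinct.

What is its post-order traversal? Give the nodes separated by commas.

Y, L, W, E, N, X, F, D, V

The first element of pre-order is the root; it splits in-order into left and right subtrees.
Root V: left subtree has 2 nodes {L, Y}, right has 6 {F, X, E, W, N, D}.
  Root L: left subtree has 0 nodes { }, right has 1 {Y}.
  Root D: left subtree has 5 nodes {F, X, E, W, N}, right has 0 { }.
    Root F: left subtree has 0 nodes { }, right has 4 {X, E, W, N}.
      Root X: left subtree has 0 nodes { }, right has 3 {E, W, N}.
        Root N: left subtree has 2 nodes {E, W}, right has 0 { }.
          Root E: left subtree has 0 nodes { }, right has 1 {W}.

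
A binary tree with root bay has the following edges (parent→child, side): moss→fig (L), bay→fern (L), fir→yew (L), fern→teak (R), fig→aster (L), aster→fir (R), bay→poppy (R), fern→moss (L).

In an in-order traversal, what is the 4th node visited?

In-order visits the left subtree, then the node, then the right subtree.
At bay: go left to fern.
  At fern: go left to moss.
    At moss: go left to fig.
      At fig: go left to aster.
        At aster: no left child.
        Visit aster.
        At aster: go right to fir.
          At fir: go left to yew.
            yew is a leaf — visit yew.
          Visit fir.
          At fir: no right child.
      Visit fig.
      At fig: no right child.
    Visit moss.
    At moss: no right child.
  Visit fern.
  At fern: go right to teak.
    teak is a leaf — visit teak.
Visit bay.
At bay: go right to poppy.
  poppy is a leaf — visit poppy.
Full in-order sequence: aster, yew, fir, fig, moss, fern, teak, bay, poppy.

fig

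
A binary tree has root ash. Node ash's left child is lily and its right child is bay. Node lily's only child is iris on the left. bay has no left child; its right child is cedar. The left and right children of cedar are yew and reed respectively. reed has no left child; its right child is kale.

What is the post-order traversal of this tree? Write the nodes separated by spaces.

Post-order visits the left subtree, then the right subtree, then the node.
At ash: go left to lily.
  At lily: go left to iris.
    iris is a leaf — visit iris.
  At lily: no right child.
  Visit lily.
At ash: go right to bay.
  At bay: no left child.
  At bay: go right to cedar.
    At cedar: go left to yew.
      yew is a leaf — visit yew.
    At cedar: go right to reed.
      At reed: no left child.
      At reed: go right to kale.
        kale is a leaf — visit kale.
      Visit reed.
    Visit cedar.
  Visit bay.
Visit ash.

iris lily yew kale reed cedar bay ash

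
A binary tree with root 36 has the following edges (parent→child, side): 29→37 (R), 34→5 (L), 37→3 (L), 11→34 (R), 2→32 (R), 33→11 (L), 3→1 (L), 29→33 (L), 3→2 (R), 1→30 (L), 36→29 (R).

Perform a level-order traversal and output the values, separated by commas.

36, 29, 33, 37, 11, 3, 34, 1, 2, 5, 30, 32

Level-order visits nodes level by level from the root, left to right within each level.
Level 0: 36
Level 1: 29
Level 2: 33, 37
Level 3: 11, 3
Level 4: 34, 1, 2
Level 5: 5, 30, 32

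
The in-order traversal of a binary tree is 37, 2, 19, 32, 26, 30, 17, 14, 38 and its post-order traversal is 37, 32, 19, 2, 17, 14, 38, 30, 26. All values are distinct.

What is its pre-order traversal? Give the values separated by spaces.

26 2 37 19 32 30 38 14 17

The last element of post-order is the root; it splits in-order into left and right subtrees.
Root 26: left subtree has 4 nodes {37, 2, 19, 32}, right has 4 {30, 17, 14, 38}.
  Root 2: left subtree has 1 node {37}, right has 2 {19, 32}.
    Root 19: left subtree has 0 nodes { }, right has 1 {32}.
  Root 30: left subtree has 0 nodes { }, right has 3 {17, 14, 38}.
    Root 38: left subtree has 2 nodes {17, 14}, right has 0 { }.
      Root 14: left subtree has 1 node {17}, right has 0 { }.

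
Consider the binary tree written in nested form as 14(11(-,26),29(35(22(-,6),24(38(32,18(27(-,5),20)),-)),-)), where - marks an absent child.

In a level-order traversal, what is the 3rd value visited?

Level-order visits nodes level by level from the root, left to right within each level.
Level 0: 14
Level 1: 11, 29
Level 2: 26, 35
Level 3: 22, 24
Level 4: 6, 38
Level 5: 32, 18
Level 6: 27, 20
Level 7: 5
Full level-order sequence: 14, 11, 29, 26, 35, 22, 24, 6, 38, 32, 18, 27, 20, 5.

29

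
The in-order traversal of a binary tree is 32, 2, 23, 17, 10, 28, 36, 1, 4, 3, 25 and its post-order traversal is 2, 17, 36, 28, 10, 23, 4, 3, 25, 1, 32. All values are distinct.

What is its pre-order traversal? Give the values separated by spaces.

32 1 23 2 10 17 28 36 25 3 4

The last element of post-order is the root; it splits in-order into left and right subtrees.
Root 32: left subtree has 0 nodes { }, right has 10 {2, 23, 17, 10, 28, 36, 1, 4, 3, 25}.
  Root 1: left subtree has 6 nodes {2, 23, 17, 10, 28, 36}, right has 3 {4, 3, 25}.
    Root 23: left subtree has 1 node {2}, right has 4 {17, 10, 28, 36}.
      Root 10: left subtree has 1 node {17}, right has 2 {28, 36}.
        Root 28: left subtree has 0 nodes { }, right has 1 {36}.
    Root 25: left subtree has 2 nodes {4, 3}, right has 0 { }.
      Root 3: left subtree has 1 node {4}, right has 0 { }.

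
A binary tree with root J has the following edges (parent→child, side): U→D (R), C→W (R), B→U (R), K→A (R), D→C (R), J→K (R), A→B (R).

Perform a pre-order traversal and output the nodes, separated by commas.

Pre-order visits the node, then its left subtree, then its right subtree.
Visit J.
At J: no left child.
At J: go right to K.
  Visit K.
  At K: no left child.
  At K: go right to A.
    Visit A.
    At A: no left child.
    At A: go right to B.
      Visit B.
      At B: no left child.
      At B: go right to U.
        Visit U.
        At U: no left child.
        At U: go right to D.
          Visit D.
          At D: no left child.
          At D: go right to C.
            Visit C.
            At C: no left child.
            At C: go right to W.
              W is a leaf — visit W.

J, K, A, B, U, D, C, W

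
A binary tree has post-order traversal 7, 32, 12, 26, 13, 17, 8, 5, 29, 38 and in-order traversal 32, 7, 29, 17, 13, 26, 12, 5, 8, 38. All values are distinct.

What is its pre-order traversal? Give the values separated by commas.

The last element of post-order is the root; it splits in-order into left and right subtrees.
Root 38: left subtree has 9 nodes {32, 7, 29, 17, 13, 26, 12, 5, 8}, right has 0 { }.
  Root 29: left subtree has 2 nodes {32, 7}, right has 6 {17, 13, 26, 12, 5, 8}.
    Root 32: left subtree has 0 nodes { }, right has 1 {7}.
    Root 5: left subtree has 4 nodes {17, 13, 26, 12}, right has 1 {8}.
      Root 17: left subtree has 0 nodes { }, right has 3 {13, 26, 12}.
        Root 13: left subtree has 0 nodes { }, right has 2 {26, 12}.
          Root 26: left subtree has 0 nodes { }, right has 1 {12}.

38, 29, 32, 7, 5, 17, 13, 26, 12, 8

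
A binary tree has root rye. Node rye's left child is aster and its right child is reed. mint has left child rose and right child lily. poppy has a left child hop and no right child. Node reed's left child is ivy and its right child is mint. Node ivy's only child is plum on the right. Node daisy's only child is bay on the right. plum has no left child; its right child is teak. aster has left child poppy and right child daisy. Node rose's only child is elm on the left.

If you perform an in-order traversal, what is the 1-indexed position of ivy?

7

In-order visits the left subtree, then the node, then the right subtree.
At rye: go left to aster.
  At aster: go left to poppy.
    At poppy: go left to hop.
      hop is a leaf — visit hop.
    Visit poppy.
    At poppy: no right child.
  Visit aster.
  At aster: go right to daisy.
    At daisy: no left child.
    Visit daisy.
    At daisy: go right to bay.
      bay is a leaf — visit bay.
Visit rye.
At rye: go right to reed.
  At reed: go left to ivy.
    At ivy: no left child.
    Visit ivy.
    At ivy: go right to plum.
      At plum: no left child.
      Visit plum.
      At plum: go right to teak.
        teak is a leaf — visit teak.
  Visit reed.
  At reed: go right to mint.
    At mint: go left to rose.
      At rose: go left to elm.
        elm is a leaf — visit elm.
      Visit rose.
      At rose: no right child.
    Visit mint.
    At mint: go right to lily.
      lily is a leaf — visit lily.
Full in-order sequence: hop, poppy, aster, daisy, bay, rye, ivy, plum, teak, reed, elm, rose, mint, lily.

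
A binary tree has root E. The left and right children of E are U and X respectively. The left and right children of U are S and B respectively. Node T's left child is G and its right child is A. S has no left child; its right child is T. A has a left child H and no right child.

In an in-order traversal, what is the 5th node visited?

A

In-order visits the left subtree, then the node, then the right subtree.
At E: go left to U.
  At U: go left to S.
    At S: no left child.
    Visit S.
    At S: go right to T.
      At T: go left to G.
        G is a leaf — visit G.
      Visit T.
      At T: go right to A.
        At A: go left to H.
          H is a leaf — visit H.
        Visit A.
        At A: no right child.
  Visit U.
  At U: go right to B.
    B is a leaf — visit B.
Visit E.
At E: go right to X.
  X is a leaf — visit X.
Full in-order sequence: S, G, T, H, A, U, B, E, X.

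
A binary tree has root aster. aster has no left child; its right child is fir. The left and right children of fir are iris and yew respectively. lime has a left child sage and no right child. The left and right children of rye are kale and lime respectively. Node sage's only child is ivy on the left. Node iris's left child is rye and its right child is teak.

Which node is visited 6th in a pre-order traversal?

lime

Pre-order visits the node, then its left subtree, then its right subtree.
Visit aster.
At aster: no left child.
At aster: go right to fir.
  Visit fir.
  At fir: go left to iris.
    Visit iris.
    At iris: go left to rye.
      Visit rye.
      At rye: go left to kale.
        kale is a leaf — visit kale.
      At rye: go right to lime.
        Visit lime.
        At lime: go left to sage.
          Visit sage.
          At sage: go left to ivy.
            ivy is a leaf — visit ivy.
          At sage: no right child.
        At lime: no right child.
    At iris: go right to teak.
      teak is a leaf — visit teak.
  At fir: go right to yew.
    yew is a leaf — visit yew.
Full pre-order sequence: aster, fir, iris, rye, kale, lime, sage, ivy, teak, yew.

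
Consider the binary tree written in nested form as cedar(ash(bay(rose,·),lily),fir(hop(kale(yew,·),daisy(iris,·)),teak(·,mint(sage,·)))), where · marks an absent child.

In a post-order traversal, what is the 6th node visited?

kale

Post-order visits the left subtree, then the right subtree, then the node.
At cedar: go left to ash.
  At ash: go left to bay.
    At bay: go left to rose.
      rose is a leaf — visit rose.
    At bay: no right child.
    Visit bay.
  At ash: go right to lily.
    lily is a leaf — visit lily.
  Visit ash.
At cedar: go right to fir.
  At fir: go left to hop.
    At hop: go left to kale.
      At kale: go left to yew.
        yew is a leaf — visit yew.
      At kale: no right child.
      Visit kale.
    At hop: go right to daisy.
      At daisy: go left to iris.
        iris is a leaf — visit iris.
      At daisy: no right child.
      Visit daisy.
    Visit hop.
  At fir: go right to teak.
    At teak: no left child.
    At teak: go right to mint.
      At mint: go left to sage.
        sage is a leaf — visit sage.
      At mint: no right child.
      Visit mint.
    Visit teak.
  Visit fir.
Visit cedar.
Full post-order sequence: rose, bay, lily, ash, yew, kale, iris, daisy, hop, sage, mint, teak, fir, cedar.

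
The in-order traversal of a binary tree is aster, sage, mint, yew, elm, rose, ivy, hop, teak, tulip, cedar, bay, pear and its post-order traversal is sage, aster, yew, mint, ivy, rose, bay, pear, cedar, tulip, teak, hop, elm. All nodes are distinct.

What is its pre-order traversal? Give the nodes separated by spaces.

elm mint aster sage yew hop rose ivy teak tulip cedar pear bay

The last element of post-order is the root; it splits in-order into left and right subtrees.
Root elm: left subtree has 4 nodes {aster, sage, mint, yew}, right has 8 {rose, ivy, hop, teak, tulip, cedar, bay, pear}.
  Root mint: left subtree has 2 nodes {aster, sage}, right has 1 {yew}.
    Root aster: left subtree has 0 nodes { }, right has 1 {sage}.
  Root hop: left subtree has 2 nodes {rose, ivy}, right has 5 {teak, tulip, cedar, bay, pear}.
    Root rose: left subtree has 0 nodes { }, right has 1 {ivy}.
    Root teak: left subtree has 0 nodes { }, right has 4 {tulip, cedar, bay, pear}.
      Root tulip: left subtree has 0 nodes { }, right has 3 {cedar, bay, pear}.
        Root cedar: left subtree has 0 nodes { }, right has 2 {bay, pear}.
          Root pear: left subtree has 1 node {bay}, right has 0 { }.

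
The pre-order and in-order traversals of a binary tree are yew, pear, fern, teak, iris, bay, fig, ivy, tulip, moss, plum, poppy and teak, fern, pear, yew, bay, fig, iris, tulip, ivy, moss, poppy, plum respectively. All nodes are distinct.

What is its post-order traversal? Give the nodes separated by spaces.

teak fern pear fig bay tulip poppy plum moss ivy iris yew

The first element of pre-order is the root; it splits in-order into left and right subtrees.
Root yew: left subtree has 3 nodes {teak, fern, pear}, right has 8 {bay, fig, iris, tulip, ivy, moss, poppy, plum}.
  Root pear: left subtree has 2 nodes {teak, fern}, right has 0 { }.
    Root fern: left subtree has 1 node {teak}, right has 0 { }.
  Root iris: left subtree has 2 nodes {bay, fig}, right has 5 {tulip, ivy, moss, poppy, plum}.
    Root bay: left subtree has 0 nodes { }, right has 1 {fig}.
    Root ivy: left subtree has 1 node {tulip}, right has 3 {moss, poppy, plum}.
      Root moss: left subtree has 0 nodes { }, right has 2 {poppy, plum}.
        Root plum: left subtree has 1 node {poppy}, right has 0 { }.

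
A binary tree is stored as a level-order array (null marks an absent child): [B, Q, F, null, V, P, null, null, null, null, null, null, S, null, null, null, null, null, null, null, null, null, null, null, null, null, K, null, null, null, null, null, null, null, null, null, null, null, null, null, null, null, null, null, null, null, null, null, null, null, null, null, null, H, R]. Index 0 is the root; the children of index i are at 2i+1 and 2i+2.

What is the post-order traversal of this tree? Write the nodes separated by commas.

Post-order visits the left subtree, then the right subtree, then the node.
At B: go left to Q.
  At Q: no left child.
  At Q: go right to V.
    V is a leaf — visit V.
  Visit Q.
At B: go right to F.
  At F: go left to P.
    At P: no left child.
    At P: go right to S.
      At S: no left child.
      At S: go right to K.
        At K: go left to H.
          H is a leaf — visit H.
        At K: go right to R.
          R is a leaf — visit R.
        Visit K.
      Visit S.
    Visit P.
  At F: no right child.
  Visit F.
Visit B.

V, Q, H, R, K, S, P, F, B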